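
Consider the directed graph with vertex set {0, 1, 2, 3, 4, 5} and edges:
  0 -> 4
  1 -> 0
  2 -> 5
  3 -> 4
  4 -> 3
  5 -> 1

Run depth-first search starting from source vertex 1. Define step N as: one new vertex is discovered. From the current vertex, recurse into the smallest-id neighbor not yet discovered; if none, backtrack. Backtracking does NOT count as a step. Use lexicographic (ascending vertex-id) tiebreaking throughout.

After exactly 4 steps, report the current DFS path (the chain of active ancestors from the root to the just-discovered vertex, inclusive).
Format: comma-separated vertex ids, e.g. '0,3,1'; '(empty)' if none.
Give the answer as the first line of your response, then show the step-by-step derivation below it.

1,0,4,3

step 1: discover 1; path=1; order=1
step 2: discover 0; path=1>0; order=1,0
step 3: discover 4; path=1>0>4; order=1,0,4
step 4: discover 3; path=1>0>4>3; order=1,0,4,3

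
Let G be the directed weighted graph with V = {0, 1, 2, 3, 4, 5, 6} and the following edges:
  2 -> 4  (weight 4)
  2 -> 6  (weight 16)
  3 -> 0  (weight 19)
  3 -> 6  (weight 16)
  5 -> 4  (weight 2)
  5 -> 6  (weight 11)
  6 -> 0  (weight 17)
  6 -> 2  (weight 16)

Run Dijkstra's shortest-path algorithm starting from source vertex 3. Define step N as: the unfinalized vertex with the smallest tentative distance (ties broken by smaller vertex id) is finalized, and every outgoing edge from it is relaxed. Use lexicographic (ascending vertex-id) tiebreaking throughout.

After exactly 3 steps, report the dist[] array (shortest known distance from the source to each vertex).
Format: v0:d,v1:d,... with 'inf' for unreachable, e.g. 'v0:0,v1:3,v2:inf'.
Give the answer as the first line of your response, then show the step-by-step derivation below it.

v0:19,v1:inf,v2:32,v3:0,v4:inf,v5:inf,v6:16

step 1: dist = v0:19,v1:inf,v2:inf,v3:0,v4:inf,v5:inf,v6:16
step 2: dist = v0:19,v1:inf,v2:32,v3:0,v4:inf,v5:inf,v6:16
step 3: dist = v0:19,v1:inf,v2:32,v3:0,v4:inf,v5:inf,v6:16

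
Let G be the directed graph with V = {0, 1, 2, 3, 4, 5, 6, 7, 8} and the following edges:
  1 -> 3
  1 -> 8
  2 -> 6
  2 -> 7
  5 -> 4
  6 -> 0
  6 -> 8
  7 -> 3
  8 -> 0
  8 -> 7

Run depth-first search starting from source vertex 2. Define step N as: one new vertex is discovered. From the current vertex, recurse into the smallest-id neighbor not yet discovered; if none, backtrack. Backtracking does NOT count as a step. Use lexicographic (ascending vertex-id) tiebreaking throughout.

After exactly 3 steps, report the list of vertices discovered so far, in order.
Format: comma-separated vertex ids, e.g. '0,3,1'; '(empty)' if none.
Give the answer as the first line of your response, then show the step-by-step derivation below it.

2,6,0

step 1: discover 2; path=2; order=2
step 2: discover 6; path=2>6; order=2,6
step 3: discover 0; path=2>6>0; order=2,6,0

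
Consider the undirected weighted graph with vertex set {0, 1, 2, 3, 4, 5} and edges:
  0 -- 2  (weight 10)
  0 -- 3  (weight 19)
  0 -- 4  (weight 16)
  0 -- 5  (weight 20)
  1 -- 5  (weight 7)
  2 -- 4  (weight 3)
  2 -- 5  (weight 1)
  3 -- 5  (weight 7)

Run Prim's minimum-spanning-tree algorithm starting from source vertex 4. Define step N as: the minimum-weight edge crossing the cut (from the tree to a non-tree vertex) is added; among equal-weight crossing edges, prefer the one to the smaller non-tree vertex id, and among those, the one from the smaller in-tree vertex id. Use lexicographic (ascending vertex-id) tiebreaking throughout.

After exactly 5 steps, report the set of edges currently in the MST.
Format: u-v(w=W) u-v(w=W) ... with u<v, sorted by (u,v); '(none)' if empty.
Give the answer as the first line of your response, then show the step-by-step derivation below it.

0-2(w=10) 1-5(w=7) 2-4(w=3) 2-5(w=1) 3-5(w=7)

step 1: add edge 2-4 (w=3); MST = {2-4(w=3)}
step 2: add edge 2-5 (w=1); MST = {2-4(w=3) 2-5(w=1)}
step 3: add edge 1-5 (w=7); MST = {1-5(w=7) 2-4(w=3) 2-5(w=1)}
step 4: add edge 3-5 (w=7); MST = {1-5(w=7) 2-4(w=3) 2-5(w=1) 3-5(w=7)}
step 5: add edge 0-2 (w=10); MST = {0-2(w=10) 1-5(w=7) 2-4(w=3) 2-5(w=1) 3-5(w=7)}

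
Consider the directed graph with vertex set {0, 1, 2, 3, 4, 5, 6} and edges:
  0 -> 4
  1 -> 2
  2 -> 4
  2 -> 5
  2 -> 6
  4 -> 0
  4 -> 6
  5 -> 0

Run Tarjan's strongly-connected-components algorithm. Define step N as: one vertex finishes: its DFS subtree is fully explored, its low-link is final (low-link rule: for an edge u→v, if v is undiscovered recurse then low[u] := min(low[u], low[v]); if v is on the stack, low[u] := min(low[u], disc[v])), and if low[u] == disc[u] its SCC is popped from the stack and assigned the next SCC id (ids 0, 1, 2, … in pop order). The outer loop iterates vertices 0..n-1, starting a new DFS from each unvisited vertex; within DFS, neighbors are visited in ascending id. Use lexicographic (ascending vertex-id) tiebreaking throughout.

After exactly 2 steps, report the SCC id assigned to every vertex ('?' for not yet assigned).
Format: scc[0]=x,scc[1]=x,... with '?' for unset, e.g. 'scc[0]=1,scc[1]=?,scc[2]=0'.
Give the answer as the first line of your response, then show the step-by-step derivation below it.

scc[0]=?,scc[1]=?,scc[2]=?,scc[3]=?,scc[4]=?,scc[5]=?,scc[6]=0

step 1: low=(low[0]=0,low[1]=?,low[2]=?,low[3]=?,low[4]=0,low[5]=?,low[6]=2); scc=(scc[0]=?,scc[1]=?,scc[2]=?,scc[3]=?,scc[4]=?,scc[5]=?,scc[6]=0)
step 2: low=(low[0]=0,low[1]=?,low[2]=?,low[3]=?,low[4]=0,low[5]=?,low[6]=2); scc=(scc[0]=?,scc[1]=?,scc[2]=?,scc[3]=?,scc[4]=?,scc[5]=?,scc[6]=0)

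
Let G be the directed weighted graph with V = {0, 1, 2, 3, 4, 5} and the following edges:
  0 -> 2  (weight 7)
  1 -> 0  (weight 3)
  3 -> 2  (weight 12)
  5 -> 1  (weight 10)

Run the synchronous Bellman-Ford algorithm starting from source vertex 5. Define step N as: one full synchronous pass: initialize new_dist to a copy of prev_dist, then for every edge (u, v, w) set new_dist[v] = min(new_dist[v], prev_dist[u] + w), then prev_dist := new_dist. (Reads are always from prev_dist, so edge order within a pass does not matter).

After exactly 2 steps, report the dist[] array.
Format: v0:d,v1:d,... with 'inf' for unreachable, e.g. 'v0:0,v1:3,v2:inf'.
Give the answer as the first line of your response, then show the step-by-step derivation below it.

v0:13,v1:10,v2:inf,v3:inf,v4:inf,v5:0

step 1: dist = v0:inf,v1:10,v2:inf,v3:inf,v4:inf,v5:0
step 2: dist = v0:13,v1:10,v2:inf,v3:inf,v4:inf,v5:0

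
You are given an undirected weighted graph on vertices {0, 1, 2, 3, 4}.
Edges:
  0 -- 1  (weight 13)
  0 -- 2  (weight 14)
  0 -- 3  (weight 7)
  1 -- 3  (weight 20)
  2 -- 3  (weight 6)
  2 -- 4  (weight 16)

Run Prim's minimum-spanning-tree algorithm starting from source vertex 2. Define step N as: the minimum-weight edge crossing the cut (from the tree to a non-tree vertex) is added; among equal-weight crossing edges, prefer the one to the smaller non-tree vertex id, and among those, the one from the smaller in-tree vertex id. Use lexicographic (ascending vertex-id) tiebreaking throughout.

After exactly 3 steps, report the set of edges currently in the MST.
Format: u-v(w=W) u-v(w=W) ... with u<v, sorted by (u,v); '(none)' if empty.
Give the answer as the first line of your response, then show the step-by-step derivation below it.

0-1(w=13) 0-3(w=7) 2-3(w=6)

step 1: add edge 2-3 (w=6); MST = {2-3(w=6)}
step 2: add edge 0-3 (w=7); MST = {0-3(w=7) 2-3(w=6)}
step 3: add edge 0-1 (w=13); MST = {0-1(w=13) 0-3(w=7) 2-3(w=6)}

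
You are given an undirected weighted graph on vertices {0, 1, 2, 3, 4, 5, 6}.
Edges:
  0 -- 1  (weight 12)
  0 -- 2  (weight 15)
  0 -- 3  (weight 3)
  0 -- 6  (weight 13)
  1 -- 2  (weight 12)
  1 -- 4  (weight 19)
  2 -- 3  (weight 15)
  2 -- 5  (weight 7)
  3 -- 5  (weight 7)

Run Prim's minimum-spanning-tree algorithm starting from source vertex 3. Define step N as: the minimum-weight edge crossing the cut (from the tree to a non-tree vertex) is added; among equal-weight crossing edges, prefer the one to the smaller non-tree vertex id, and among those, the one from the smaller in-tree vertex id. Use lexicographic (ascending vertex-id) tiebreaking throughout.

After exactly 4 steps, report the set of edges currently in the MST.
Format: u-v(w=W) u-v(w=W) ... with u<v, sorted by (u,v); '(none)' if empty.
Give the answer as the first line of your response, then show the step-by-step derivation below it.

0-1(w=12) 0-3(w=3) 2-5(w=7) 3-5(w=7)

step 1: add edge 0-3 (w=3); MST = {0-3(w=3)}
step 2: add edge 3-5 (w=7); MST = {0-3(w=3) 3-5(w=7)}
step 3: add edge 2-5 (w=7); MST = {0-3(w=3) 2-5(w=7) 3-5(w=7)}
step 4: add edge 0-1 (w=12); MST = {0-1(w=12) 0-3(w=3) 2-5(w=7) 3-5(w=7)}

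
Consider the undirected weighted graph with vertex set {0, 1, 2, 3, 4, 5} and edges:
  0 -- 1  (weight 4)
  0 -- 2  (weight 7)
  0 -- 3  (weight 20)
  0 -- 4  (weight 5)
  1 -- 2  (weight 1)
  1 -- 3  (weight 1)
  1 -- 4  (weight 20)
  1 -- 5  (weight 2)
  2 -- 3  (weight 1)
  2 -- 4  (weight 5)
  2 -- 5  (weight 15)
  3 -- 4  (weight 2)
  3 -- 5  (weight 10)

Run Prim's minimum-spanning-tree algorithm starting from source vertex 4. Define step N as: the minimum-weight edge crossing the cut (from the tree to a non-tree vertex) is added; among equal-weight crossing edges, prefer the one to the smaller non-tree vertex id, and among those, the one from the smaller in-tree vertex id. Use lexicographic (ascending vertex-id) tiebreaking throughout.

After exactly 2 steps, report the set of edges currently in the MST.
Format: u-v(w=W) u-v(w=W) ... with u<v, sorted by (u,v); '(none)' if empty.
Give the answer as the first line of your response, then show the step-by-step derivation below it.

1-3(w=1) 3-4(w=2)

step 1: add edge 3-4 (w=2); MST = {3-4(w=2)}
step 2: add edge 1-3 (w=1); MST = {1-3(w=1) 3-4(w=2)}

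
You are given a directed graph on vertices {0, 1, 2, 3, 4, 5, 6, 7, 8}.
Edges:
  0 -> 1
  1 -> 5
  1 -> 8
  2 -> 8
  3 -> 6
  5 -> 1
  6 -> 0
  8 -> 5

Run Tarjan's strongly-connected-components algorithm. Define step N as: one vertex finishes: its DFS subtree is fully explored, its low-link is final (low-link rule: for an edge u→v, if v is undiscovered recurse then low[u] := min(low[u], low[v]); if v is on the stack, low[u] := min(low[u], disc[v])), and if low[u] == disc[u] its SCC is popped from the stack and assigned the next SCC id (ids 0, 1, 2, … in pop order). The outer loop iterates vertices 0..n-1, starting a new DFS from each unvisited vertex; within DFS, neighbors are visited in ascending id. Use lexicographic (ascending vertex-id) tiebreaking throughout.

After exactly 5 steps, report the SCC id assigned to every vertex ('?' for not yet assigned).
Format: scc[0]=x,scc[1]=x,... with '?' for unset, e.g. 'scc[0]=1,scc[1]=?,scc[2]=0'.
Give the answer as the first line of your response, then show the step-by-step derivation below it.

scc[0]=1,scc[1]=0,scc[2]=2,scc[3]=?,scc[4]=?,scc[5]=0,scc[6]=?,scc[7]=?,scc[8]=0

step 1: low=(low[0]=0,low[1]=1,low[2]=?,low[3]=?,low[4]=?,low[5]=1,low[6]=?,low[7]=?,low[8]=?); scc=(scc[0]=?,scc[1]=?,scc[2]=?,scc[3]=?,scc[4]=?,scc[5]=?,scc[6]=?,scc[7]=?,scc[8]=?)
step 2: low=(low[0]=0,low[1]=1,low[2]=?,low[3]=?,low[4]=?,low[5]=1,low[6]=?,low[7]=?,low[8]=2); scc=(scc[0]=?,scc[1]=?,scc[2]=?,scc[3]=?,scc[4]=?,scc[5]=?,scc[6]=?,scc[7]=?,scc[8]=?)
step 3: low=(low[0]=0,low[1]=1,low[2]=?,low[3]=?,low[4]=?,low[5]=1,low[6]=?,low[7]=?,low[8]=2); scc=(scc[0]=?,scc[1]=0,scc[2]=?,scc[3]=?,scc[4]=?,scc[5]=0,scc[6]=?,scc[7]=?,scc[8]=0)
step 4: low=(low[0]=0,low[1]=1,low[2]=?,low[3]=?,low[4]=?,low[5]=1,low[6]=?,low[7]=?,low[8]=2); scc=(scc[0]=1,scc[1]=0,scc[2]=?,scc[3]=?,scc[4]=?,scc[5]=0,scc[6]=?,scc[7]=?,scc[8]=0)
step 5: low=(low[0]=0,low[1]=1,low[2]=4,low[3]=?,low[4]=?,low[5]=1,low[6]=?,low[7]=?,low[8]=2); scc=(scc[0]=1,scc[1]=0,scc[2]=2,scc[3]=?,scc[4]=?,scc[5]=0,scc[6]=?,scc[7]=?,scc[8]=0)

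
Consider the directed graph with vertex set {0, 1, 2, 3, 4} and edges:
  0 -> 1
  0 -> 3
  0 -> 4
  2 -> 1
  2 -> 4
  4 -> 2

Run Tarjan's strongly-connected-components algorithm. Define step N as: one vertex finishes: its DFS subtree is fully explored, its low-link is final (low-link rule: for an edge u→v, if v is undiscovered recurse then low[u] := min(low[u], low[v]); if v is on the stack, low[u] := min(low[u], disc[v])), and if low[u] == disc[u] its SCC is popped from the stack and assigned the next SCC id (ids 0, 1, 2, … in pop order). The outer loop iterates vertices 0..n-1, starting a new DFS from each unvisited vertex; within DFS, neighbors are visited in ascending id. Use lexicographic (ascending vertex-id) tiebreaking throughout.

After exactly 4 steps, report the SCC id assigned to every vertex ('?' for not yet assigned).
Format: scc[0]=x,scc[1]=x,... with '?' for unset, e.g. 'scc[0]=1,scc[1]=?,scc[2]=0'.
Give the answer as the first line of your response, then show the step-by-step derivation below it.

scc[0]=?,scc[1]=0,scc[2]=2,scc[3]=1,scc[4]=2

step 1: low=(low[0]=0,low[1]=1,low[2]=?,low[3]=?,low[4]=?); scc=(scc[0]=?,scc[1]=0,scc[2]=?,scc[3]=?,scc[4]=?)
step 2: low=(low[0]=0,low[1]=1,low[2]=?,low[3]=2,low[4]=?); scc=(scc[0]=?,scc[1]=0,scc[2]=?,scc[3]=1,scc[4]=?)
step 3: low=(low[0]=0,low[1]=1,low[2]=3,low[3]=2,low[4]=3); scc=(scc[0]=?,scc[1]=0,scc[2]=?,scc[3]=1,scc[4]=?)
step 4: low=(low[0]=0,low[1]=1,low[2]=3,low[3]=2,low[4]=3); scc=(scc[0]=?,scc[1]=0,scc[2]=2,scc[3]=1,scc[4]=2)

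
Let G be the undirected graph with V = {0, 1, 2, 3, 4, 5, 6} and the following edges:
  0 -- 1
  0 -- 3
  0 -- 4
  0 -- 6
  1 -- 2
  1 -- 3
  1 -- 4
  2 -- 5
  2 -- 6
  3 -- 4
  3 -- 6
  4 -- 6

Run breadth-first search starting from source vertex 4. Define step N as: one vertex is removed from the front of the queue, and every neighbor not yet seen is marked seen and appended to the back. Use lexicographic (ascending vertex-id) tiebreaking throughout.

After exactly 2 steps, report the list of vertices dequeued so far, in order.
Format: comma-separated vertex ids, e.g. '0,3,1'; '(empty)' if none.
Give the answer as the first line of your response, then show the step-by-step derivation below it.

4,0

step 1: dequeue 4; queue=[0,1,3,6]; order=4
step 2: dequeue 0; queue=[1,3,6]; order=4,0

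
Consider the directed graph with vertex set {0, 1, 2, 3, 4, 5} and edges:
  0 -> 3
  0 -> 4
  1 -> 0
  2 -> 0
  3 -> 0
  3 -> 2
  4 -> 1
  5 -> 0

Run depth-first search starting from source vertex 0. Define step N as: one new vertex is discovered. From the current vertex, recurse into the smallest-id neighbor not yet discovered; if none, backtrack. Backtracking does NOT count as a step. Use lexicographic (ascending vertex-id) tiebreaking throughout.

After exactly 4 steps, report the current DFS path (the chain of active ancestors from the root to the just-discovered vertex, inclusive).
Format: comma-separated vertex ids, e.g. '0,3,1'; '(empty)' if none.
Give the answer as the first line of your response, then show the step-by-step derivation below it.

0,4

step 1: discover 0; path=0; order=0
step 2: discover 3; path=0>3; order=0,3
step 3: discover 2; path=0>3>2; order=0,3,2
step 4: discover 4; path=0>4; order=0,3,2,4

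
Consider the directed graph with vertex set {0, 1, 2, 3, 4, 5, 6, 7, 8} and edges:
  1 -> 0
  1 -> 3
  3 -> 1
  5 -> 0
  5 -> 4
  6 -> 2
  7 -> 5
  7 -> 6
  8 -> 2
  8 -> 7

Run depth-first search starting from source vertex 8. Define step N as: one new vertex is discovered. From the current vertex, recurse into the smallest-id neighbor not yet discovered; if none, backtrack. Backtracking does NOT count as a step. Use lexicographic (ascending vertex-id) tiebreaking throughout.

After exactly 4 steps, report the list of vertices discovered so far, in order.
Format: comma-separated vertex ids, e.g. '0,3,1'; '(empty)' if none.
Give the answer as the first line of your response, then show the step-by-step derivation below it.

8,2,7,5

step 1: discover 8; path=8; order=8
step 2: discover 2; path=8>2; order=8,2
step 3: discover 7; path=8>7; order=8,2,7
step 4: discover 5; path=8>7>5; order=8,2,7,5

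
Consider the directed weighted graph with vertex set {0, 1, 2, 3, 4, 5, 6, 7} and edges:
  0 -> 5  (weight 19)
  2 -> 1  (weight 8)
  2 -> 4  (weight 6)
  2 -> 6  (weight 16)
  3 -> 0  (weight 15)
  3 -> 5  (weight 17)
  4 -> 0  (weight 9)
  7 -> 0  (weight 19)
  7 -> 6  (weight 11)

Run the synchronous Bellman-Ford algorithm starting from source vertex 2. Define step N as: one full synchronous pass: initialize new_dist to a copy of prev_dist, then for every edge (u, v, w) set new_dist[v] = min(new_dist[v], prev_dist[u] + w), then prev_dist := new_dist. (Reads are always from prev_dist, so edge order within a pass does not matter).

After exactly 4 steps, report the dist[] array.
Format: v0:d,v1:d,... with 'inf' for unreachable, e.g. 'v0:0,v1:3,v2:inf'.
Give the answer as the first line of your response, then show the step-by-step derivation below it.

v0:15,v1:8,v2:0,v3:inf,v4:6,v5:34,v6:16,v7:inf

step 1: dist = v0:inf,v1:8,v2:0,v3:inf,v4:6,v5:inf,v6:16,v7:inf
step 2: dist = v0:15,v1:8,v2:0,v3:inf,v4:6,v5:inf,v6:16,v7:inf
step 3: dist = v0:15,v1:8,v2:0,v3:inf,v4:6,v5:34,v6:16,v7:inf
step 4: dist = v0:15,v1:8,v2:0,v3:inf,v4:6,v5:34,v6:16,v7:inf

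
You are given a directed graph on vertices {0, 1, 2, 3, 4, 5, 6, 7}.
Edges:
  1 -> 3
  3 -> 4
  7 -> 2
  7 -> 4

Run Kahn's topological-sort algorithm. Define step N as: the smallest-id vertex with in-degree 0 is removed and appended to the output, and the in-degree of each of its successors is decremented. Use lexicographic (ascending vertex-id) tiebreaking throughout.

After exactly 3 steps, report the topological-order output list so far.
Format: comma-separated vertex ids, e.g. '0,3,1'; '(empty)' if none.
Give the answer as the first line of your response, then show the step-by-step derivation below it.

0,1,3

step 1: output 0; order=[0]; indeg=(0,0,1,1,2,0,0,0)
step 2: output 1; order=[0,1]; indeg=(0,0,1,0,2,0,0,0)
step 3: output 3; order=[0,1,3]; indeg=(0,0,1,0,1,0,0,0)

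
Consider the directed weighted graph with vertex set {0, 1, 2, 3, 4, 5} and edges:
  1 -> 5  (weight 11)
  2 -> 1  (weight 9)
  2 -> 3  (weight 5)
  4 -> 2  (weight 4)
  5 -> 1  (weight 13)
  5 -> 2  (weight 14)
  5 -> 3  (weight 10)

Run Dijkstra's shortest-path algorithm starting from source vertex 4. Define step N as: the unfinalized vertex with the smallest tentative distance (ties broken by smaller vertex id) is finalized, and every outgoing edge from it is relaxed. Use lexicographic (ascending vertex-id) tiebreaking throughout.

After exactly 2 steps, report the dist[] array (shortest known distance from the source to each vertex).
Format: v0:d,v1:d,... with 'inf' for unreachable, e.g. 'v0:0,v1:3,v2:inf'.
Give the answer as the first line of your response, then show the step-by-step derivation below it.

v0:inf,v1:13,v2:4,v3:9,v4:0,v5:inf

step 1: dist = v0:inf,v1:inf,v2:4,v3:inf,v4:0,v5:inf
step 2: dist = v0:inf,v1:13,v2:4,v3:9,v4:0,v5:inf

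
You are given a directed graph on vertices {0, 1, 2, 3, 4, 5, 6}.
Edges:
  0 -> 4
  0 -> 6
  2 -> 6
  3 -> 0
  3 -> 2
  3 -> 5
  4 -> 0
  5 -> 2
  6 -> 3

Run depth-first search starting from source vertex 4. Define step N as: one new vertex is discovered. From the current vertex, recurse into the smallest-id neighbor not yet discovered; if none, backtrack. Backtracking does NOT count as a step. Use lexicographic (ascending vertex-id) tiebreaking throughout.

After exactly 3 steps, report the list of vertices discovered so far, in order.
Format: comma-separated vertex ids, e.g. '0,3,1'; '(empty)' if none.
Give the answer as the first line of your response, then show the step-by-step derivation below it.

4,0,6

step 1: discover 4; path=4; order=4
step 2: discover 0; path=4>0; order=4,0
step 3: discover 6; path=4>0>6; order=4,0,6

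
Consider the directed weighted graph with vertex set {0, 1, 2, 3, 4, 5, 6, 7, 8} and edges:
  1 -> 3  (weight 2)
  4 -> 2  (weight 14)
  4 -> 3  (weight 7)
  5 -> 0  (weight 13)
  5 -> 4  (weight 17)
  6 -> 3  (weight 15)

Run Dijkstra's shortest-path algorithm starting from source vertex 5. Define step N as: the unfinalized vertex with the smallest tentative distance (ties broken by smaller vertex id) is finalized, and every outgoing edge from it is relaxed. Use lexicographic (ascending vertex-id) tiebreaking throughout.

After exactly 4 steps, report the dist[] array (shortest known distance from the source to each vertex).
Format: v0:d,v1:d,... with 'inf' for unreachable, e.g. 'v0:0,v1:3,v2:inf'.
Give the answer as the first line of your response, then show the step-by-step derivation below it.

v0:13,v1:inf,v2:31,v3:24,v4:17,v5:0,v6:inf,v7:inf,v8:inf

step 1: dist = v0:13,v1:inf,v2:inf,v3:inf,v4:17,v5:0,v6:inf,v7:inf,v8:inf
step 2: dist = v0:13,v1:inf,v2:inf,v3:inf,v4:17,v5:0,v6:inf,v7:inf,v8:inf
step 3: dist = v0:13,v1:inf,v2:31,v3:24,v4:17,v5:0,v6:inf,v7:inf,v8:inf
step 4: dist = v0:13,v1:inf,v2:31,v3:24,v4:17,v5:0,v6:inf,v7:inf,v8:inf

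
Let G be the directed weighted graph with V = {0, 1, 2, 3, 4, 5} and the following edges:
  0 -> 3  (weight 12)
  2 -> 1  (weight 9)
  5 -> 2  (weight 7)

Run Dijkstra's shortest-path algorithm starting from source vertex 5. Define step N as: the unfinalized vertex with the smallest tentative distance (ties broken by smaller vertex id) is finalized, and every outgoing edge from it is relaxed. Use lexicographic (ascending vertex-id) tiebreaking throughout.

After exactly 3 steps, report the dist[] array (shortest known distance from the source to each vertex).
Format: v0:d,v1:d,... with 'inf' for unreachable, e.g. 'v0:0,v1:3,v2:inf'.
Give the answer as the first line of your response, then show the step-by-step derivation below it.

v0:inf,v1:16,v2:7,v3:inf,v4:inf,v5:0

step 1: dist = v0:inf,v1:inf,v2:7,v3:inf,v4:inf,v5:0
step 2: dist = v0:inf,v1:16,v2:7,v3:inf,v4:inf,v5:0
step 3: dist = v0:inf,v1:16,v2:7,v3:inf,v4:inf,v5:0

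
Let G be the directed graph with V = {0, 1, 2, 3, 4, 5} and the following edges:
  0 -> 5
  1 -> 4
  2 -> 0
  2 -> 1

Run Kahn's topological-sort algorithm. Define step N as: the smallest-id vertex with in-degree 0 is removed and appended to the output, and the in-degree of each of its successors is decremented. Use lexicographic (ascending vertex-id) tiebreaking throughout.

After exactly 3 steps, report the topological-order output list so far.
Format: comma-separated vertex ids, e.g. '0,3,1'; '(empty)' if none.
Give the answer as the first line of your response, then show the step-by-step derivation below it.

2,0,1

step 1: output 2; order=[2]; indeg=(0,0,0,0,1,1)
step 2: output 0; order=[2,0]; indeg=(0,0,0,0,1,0)
step 3: output 1; order=[2,0,1]; indeg=(0,0,0,0,0,0)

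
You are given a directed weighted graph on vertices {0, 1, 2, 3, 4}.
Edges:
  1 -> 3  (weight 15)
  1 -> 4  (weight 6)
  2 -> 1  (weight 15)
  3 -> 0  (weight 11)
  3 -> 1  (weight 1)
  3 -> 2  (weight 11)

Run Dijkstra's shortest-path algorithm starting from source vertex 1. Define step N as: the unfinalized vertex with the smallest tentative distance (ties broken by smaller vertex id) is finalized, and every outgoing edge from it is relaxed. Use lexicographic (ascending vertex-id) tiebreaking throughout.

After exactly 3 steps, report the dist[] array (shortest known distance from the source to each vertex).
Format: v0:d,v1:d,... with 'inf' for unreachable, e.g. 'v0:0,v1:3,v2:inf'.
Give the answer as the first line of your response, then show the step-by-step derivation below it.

v0:26,v1:0,v2:26,v3:15,v4:6

step 1: dist = v0:inf,v1:0,v2:inf,v3:15,v4:6
step 2: dist = v0:inf,v1:0,v2:inf,v3:15,v4:6
step 3: dist = v0:26,v1:0,v2:26,v3:15,v4:6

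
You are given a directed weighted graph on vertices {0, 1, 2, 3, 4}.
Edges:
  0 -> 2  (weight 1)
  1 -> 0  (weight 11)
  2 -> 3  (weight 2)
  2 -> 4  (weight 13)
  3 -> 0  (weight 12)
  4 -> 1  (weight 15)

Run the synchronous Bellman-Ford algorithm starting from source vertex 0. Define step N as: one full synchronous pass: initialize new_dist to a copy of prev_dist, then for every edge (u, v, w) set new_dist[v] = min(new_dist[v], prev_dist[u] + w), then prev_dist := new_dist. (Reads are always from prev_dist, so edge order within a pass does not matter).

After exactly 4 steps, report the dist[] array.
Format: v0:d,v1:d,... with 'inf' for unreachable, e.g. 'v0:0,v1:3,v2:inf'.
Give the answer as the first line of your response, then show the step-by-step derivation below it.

v0:0,v1:29,v2:1,v3:3,v4:14

step 1: dist = v0:0,v1:inf,v2:1,v3:inf,v4:inf
step 2: dist = v0:0,v1:inf,v2:1,v3:3,v4:14
step 3: dist = v0:0,v1:29,v2:1,v3:3,v4:14
step 4: dist = v0:0,v1:29,v2:1,v3:3,v4:14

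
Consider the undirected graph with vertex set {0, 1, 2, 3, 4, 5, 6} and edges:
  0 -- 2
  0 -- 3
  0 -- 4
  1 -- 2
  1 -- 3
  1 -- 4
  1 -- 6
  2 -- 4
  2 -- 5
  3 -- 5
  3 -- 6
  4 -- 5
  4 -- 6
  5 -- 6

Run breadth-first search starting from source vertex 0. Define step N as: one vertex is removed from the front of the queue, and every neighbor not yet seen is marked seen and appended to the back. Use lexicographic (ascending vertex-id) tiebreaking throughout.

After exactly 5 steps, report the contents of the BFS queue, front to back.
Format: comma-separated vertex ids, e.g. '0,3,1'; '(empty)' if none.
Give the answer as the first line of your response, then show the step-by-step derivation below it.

5,6

step 1: dequeue 0; queue=[2,3,4]; order=0
step 2: dequeue 2; queue=[3,4,1,5]; order=0,2
step 3: dequeue 3; queue=[4,1,5,6]; order=0,2,3
step 4: dequeue 4; queue=[1,5,6]; order=0,2,3,4
step 5: dequeue 1; queue=[5,6]; order=0,2,3,4,1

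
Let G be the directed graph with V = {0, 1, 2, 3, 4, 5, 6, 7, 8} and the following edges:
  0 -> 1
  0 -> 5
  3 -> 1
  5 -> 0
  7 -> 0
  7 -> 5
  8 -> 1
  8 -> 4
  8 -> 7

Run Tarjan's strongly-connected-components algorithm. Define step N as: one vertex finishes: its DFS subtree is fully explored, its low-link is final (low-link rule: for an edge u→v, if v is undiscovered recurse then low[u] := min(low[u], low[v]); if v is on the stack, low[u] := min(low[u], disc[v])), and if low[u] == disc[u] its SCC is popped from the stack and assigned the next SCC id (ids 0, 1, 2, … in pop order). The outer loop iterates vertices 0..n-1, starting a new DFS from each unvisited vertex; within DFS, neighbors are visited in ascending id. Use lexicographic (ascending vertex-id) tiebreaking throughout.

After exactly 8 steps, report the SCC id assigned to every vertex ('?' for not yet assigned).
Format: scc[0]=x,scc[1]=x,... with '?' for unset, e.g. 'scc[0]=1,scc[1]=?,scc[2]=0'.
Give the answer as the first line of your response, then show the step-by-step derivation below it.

scc[0]=1,scc[1]=0,scc[2]=2,scc[3]=3,scc[4]=4,scc[5]=1,scc[6]=5,scc[7]=6,scc[8]=?

step 1: low=(low[0]=0,low[1]=1,low[2]=?,low[3]=?,low[4]=?,low[5]=?,low[6]=?,low[7]=?,low[8]=?); scc=(scc[0]=?,scc[1]=0,scc[2]=?,scc[3]=?,scc[4]=?,scc[5]=?,scc[6]=?,scc[7]=?,scc[8]=?)
step 2: low=(low[0]=0,low[1]=1,low[2]=?,low[3]=?,low[4]=?,low[5]=0,low[6]=?,low[7]=?,low[8]=?); scc=(scc[0]=?,scc[1]=0,scc[2]=?,scc[3]=?,scc[4]=?,scc[5]=?,scc[6]=?,scc[7]=?,scc[8]=?)
step 3: low=(low[0]=0,low[1]=1,low[2]=?,low[3]=?,low[4]=?,low[5]=0,low[6]=?,low[7]=?,low[8]=?); scc=(scc[0]=1,scc[1]=0,scc[2]=?,scc[3]=?,scc[4]=?,scc[5]=1,scc[6]=?,scc[7]=?,scc[8]=?)
step 4: low=(low[0]=0,low[1]=1,low[2]=3,low[3]=?,low[4]=?,low[5]=0,low[6]=?,low[7]=?,low[8]=?); scc=(scc[0]=1,scc[1]=0,scc[2]=2,scc[3]=?,scc[4]=?,scc[5]=1,scc[6]=?,scc[7]=?,scc[8]=?)
step 5: low=(low[0]=0,low[1]=1,low[2]=3,low[3]=4,low[4]=?,low[5]=0,low[6]=?,low[7]=?,low[8]=?); scc=(scc[0]=1,scc[1]=0,scc[2]=2,scc[3]=3,scc[4]=?,scc[5]=1,scc[6]=?,scc[7]=?,scc[8]=?)
step 6: low=(low[0]=0,low[1]=1,low[2]=3,low[3]=4,low[4]=5,low[5]=0,low[6]=?,low[7]=?,low[8]=?); scc=(scc[0]=1,scc[1]=0,scc[2]=2,scc[3]=3,scc[4]=4,scc[5]=1,scc[6]=?,scc[7]=?,scc[8]=?)
step 7: low=(low[0]=0,low[1]=1,low[2]=3,low[3]=4,low[4]=5,low[5]=0,low[6]=6,low[7]=?,low[8]=?); scc=(scc[0]=1,scc[1]=0,scc[2]=2,scc[3]=3,scc[4]=4,scc[5]=1,scc[6]=5,scc[7]=?,scc[8]=?)
step 8: low=(low[0]=0,low[1]=1,low[2]=3,low[3]=4,low[4]=5,low[5]=0,low[6]=6,low[7]=7,low[8]=?); scc=(scc[0]=1,scc[1]=0,scc[2]=2,scc[3]=3,scc[4]=4,scc[5]=1,scc[6]=5,scc[7]=6,scc[8]=?)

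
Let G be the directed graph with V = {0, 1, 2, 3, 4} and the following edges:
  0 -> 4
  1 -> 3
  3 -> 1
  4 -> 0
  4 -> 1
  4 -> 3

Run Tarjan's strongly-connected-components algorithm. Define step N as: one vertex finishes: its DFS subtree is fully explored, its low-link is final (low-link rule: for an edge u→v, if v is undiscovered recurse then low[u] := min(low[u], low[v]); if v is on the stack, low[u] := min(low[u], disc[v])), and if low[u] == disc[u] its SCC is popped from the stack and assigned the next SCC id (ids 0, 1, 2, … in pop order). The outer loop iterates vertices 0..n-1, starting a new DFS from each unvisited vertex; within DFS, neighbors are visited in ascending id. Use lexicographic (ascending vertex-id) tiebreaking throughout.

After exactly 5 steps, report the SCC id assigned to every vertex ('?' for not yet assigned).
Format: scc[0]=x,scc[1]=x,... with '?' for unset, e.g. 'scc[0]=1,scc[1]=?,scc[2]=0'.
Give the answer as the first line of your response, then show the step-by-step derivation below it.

scc[0]=1,scc[1]=0,scc[2]=2,scc[3]=0,scc[4]=1

step 1: low=(low[0]=0,low[1]=2,low[2]=?,low[3]=2,low[4]=0); scc=(scc[0]=?,scc[1]=?,scc[2]=?,scc[3]=?,scc[4]=?)
step 2: low=(low[0]=0,low[1]=2,low[2]=?,low[3]=2,low[4]=0); scc=(scc[0]=?,scc[1]=0,scc[2]=?,scc[3]=0,scc[4]=?)
step 3: low=(low[0]=0,low[1]=2,low[2]=?,low[3]=2,low[4]=0); scc=(scc[0]=?,scc[1]=0,scc[2]=?,scc[3]=0,scc[4]=?)
step 4: low=(low[0]=0,low[1]=2,low[2]=?,low[3]=2,low[4]=0); scc=(scc[0]=1,scc[1]=0,scc[2]=?,scc[3]=0,scc[4]=1)
step 5: low=(low[0]=0,low[1]=2,low[2]=4,low[3]=2,low[4]=0); scc=(scc[0]=1,scc[1]=0,scc[2]=2,scc[3]=0,scc[4]=1)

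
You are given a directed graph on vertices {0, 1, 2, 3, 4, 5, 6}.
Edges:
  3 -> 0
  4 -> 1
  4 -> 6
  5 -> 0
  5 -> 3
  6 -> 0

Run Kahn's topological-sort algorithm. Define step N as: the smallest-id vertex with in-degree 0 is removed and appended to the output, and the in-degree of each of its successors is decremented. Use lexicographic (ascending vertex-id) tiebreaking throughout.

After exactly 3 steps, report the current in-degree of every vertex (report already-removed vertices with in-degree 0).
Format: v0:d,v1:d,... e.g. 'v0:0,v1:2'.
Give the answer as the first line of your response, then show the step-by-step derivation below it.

v0:3,v1:0,v2:0,v3:1,v4:0,v5:0,v6:0

step 1: output 2; order=[2]; indeg=(3,1,0,1,0,0,1)
step 2: output 4; order=[2,4]; indeg=(3,0,0,1,0,0,0)
step 3: output 1; order=[2,4,1]; indeg=(3,0,0,1,0,0,0)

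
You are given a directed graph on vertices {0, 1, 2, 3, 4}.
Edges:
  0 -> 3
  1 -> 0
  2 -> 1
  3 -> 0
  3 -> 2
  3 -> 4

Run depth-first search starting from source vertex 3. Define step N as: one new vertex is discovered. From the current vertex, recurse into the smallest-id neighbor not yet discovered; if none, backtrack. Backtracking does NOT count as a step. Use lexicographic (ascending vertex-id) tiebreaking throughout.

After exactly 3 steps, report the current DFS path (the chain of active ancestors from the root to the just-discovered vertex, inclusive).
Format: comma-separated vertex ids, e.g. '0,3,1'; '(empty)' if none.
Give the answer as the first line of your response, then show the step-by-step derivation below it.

3,2

step 1: discover 3; path=3; order=3
step 2: discover 0; path=3>0; order=3,0
step 3: discover 2; path=3>2; order=3,0,2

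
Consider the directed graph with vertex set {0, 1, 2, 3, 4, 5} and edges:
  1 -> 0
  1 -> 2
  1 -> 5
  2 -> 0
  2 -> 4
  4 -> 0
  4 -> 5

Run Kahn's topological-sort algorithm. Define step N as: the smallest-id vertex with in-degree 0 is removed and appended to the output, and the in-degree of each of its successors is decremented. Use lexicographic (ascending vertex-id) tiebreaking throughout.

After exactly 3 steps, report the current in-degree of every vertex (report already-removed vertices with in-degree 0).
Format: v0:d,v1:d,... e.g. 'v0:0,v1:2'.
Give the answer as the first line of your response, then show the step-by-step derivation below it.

v0:1,v1:0,v2:0,v3:0,v4:0,v5:1

step 1: output 1; order=[1]; indeg=(2,0,0,0,1,1)
step 2: output 2; order=[1,2]; indeg=(1,0,0,0,0,1)
step 3: output 3; order=[1,2,3]; indeg=(1,0,0,0,0,1)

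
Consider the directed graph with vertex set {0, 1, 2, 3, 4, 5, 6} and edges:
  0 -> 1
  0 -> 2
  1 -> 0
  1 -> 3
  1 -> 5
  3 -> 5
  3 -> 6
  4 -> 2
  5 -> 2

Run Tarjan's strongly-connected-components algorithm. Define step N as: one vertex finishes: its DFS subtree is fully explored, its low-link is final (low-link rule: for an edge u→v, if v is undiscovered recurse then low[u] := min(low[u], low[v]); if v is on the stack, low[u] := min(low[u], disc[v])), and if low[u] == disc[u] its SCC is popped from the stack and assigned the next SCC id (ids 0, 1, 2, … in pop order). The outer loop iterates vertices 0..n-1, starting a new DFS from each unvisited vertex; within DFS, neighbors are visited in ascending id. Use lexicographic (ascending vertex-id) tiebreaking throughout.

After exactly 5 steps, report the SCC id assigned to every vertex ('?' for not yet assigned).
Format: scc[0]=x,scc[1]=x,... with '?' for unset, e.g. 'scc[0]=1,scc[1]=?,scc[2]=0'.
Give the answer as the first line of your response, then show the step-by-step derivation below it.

scc[0]=?,scc[1]=?,scc[2]=0,scc[3]=3,scc[4]=?,scc[5]=1,scc[6]=2

step 1: low=(low[0]=0,low[1]=0,low[2]=4,low[3]=2,low[4]=?,low[5]=3,low[6]=?); scc=(scc[0]=?,scc[1]=?,scc[2]=0,scc[3]=?,scc[4]=?,scc[5]=?,scc[6]=?)
step 2: low=(low[0]=0,low[1]=0,low[2]=4,low[3]=2,low[4]=?,low[5]=3,low[6]=?); scc=(scc[0]=?,scc[1]=?,scc[2]=0,scc[3]=?,scc[4]=?,scc[5]=1,scc[6]=?)
step 3: low=(low[0]=0,low[1]=0,low[2]=4,low[3]=2,low[4]=?,low[5]=3,low[6]=5); scc=(scc[0]=?,scc[1]=?,scc[2]=0,scc[3]=?,scc[4]=?,scc[5]=1,scc[6]=2)
step 4: low=(low[0]=0,low[1]=0,low[2]=4,low[3]=2,low[4]=?,low[5]=3,low[6]=5); scc=(scc[0]=?,scc[1]=?,scc[2]=0,scc[3]=3,scc[4]=?,scc[5]=1,scc[6]=2)
step 5: low=(low[0]=0,low[1]=0,low[2]=4,low[3]=2,low[4]=?,low[5]=3,low[6]=5); scc=(scc[0]=?,scc[1]=?,scc[2]=0,scc[3]=3,scc[4]=?,scc[5]=1,scc[6]=2)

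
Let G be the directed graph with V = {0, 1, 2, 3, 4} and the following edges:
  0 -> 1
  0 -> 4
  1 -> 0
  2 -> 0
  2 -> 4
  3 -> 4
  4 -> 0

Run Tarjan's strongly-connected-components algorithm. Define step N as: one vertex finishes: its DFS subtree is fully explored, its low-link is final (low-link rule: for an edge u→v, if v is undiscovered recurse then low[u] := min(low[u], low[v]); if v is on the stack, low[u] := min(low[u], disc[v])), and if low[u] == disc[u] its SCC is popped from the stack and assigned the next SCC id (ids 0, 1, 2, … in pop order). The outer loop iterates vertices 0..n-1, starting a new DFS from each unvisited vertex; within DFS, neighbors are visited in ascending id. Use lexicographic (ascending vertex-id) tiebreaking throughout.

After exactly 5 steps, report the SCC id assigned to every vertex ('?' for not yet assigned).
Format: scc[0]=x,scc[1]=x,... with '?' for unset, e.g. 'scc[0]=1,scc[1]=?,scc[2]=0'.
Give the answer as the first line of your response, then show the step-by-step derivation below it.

scc[0]=0,scc[1]=0,scc[2]=1,scc[3]=2,scc[4]=0

step 1: low=(low[0]=0,low[1]=0,low[2]=?,low[3]=?,low[4]=?); scc=(scc[0]=?,scc[1]=?,scc[2]=?,scc[3]=?,scc[4]=?)
step 2: low=(low[0]=0,low[1]=0,low[2]=?,low[3]=?,low[4]=0); scc=(scc[0]=?,scc[1]=?,scc[2]=?,scc[3]=?,scc[4]=?)
step 3: low=(low[0]=0,low[1]=0,low[2]=?,low[3]=?,low[4]=0); scc=(scc[0]=0,scc[1]=0,scc[2]=?,scc[3]=?,scc[4]=0)
step 4: low=(low[0]=0,low[1]=0,low[2]=3,low[3]=?,low[4]=0); scc=(scc[0]=0,scc[1]=0,scc[2]=1,scc[3]=?,scc[4]=0)
step 5: low=(low[0]=0,low[1]=0,low[2]=3,low[3]=4,low[4]=0); scc=(scc[0]=0,scc[1]=0,scc[2]=1,scc[3]=2,scc[4]=0)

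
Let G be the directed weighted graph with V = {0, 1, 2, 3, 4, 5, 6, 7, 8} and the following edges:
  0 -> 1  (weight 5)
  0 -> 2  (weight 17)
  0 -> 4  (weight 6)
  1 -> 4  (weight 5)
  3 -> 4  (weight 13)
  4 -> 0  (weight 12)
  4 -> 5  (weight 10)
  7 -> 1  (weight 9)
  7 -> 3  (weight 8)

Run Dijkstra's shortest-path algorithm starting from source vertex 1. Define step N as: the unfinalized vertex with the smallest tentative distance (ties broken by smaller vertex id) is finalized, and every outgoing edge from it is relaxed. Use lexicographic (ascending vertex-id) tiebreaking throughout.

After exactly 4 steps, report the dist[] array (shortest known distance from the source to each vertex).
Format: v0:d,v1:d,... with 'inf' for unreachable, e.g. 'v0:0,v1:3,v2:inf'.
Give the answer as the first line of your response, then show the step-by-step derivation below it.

v0:17,v1:0,v2:34,v3:inf,v4:5,v5:15,v6:inf,v7:inf,v8:inf

step 1: dist = v0:inf,v1:0,v2:inf,v3:inf,v4:5,v5:inf,v6:inf,v7:inf,v8:inf
step 2: dist = v0:17,v1:0,v2:inf,v3:inf,v4:5,v5:15,v6:inf,v7:inf,v8:inf
step 3: dist = v0:17,v1:0,v2:inf,v3:inf,v4:5,v5:15,v6:inf,v7:inf,v8:inf
step 4: dist = v0:17,v1:0,v2:34,v3:inf,v4:5,v5:15,v6:inf,v7:inf,v8:inf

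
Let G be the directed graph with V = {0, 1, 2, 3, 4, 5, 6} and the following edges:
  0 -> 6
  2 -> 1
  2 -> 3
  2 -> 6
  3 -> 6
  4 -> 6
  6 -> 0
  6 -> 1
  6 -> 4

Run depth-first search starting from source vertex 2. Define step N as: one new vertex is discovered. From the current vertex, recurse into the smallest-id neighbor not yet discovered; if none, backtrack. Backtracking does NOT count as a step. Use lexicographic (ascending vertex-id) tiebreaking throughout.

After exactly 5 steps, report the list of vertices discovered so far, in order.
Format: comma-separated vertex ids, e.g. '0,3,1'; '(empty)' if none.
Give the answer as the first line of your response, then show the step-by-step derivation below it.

2,1,3,6,0

step 1: discover 2; path=2; order=2
step 2: discover 1; path=2>1; order=2,1
step 3: discover 3; path=2>3; order=2,1,3
step 4: discover 6; path=2>3>6; order=2,1,3,6
step 5: discover 0; path=2>3>6>0; order=2,1,3,6,0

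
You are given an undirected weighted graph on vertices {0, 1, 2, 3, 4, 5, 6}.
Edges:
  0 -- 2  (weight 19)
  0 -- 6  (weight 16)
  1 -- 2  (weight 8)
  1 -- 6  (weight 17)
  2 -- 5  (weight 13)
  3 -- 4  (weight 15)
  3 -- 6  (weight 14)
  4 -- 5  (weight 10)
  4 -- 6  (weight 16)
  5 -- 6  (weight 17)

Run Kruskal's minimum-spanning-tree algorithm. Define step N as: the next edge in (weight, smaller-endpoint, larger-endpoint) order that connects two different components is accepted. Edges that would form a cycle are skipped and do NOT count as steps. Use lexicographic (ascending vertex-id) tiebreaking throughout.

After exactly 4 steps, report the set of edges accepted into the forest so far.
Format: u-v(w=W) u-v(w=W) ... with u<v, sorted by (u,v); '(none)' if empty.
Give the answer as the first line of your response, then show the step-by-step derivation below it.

1-2(w=8) 2-5(w=13) 3-6(w=14) 4-5(w=10)

step 1: add edge 1-2 (w=8); MST = {1-2(w=8)}
step 2: add edge 4-5 (w=10); MST = {1-2(w=8) 4-5(w=10)}
step 3: add edge 2-5 (w=13); MST = {1-2(w=8) 2-5(w=13) 4-5(w=10)}
step 4: add edge 3-6 (w=14); MST = {1-2(w=8) 2-5(w=13) 3-6(w=14) 4-5(w=10)}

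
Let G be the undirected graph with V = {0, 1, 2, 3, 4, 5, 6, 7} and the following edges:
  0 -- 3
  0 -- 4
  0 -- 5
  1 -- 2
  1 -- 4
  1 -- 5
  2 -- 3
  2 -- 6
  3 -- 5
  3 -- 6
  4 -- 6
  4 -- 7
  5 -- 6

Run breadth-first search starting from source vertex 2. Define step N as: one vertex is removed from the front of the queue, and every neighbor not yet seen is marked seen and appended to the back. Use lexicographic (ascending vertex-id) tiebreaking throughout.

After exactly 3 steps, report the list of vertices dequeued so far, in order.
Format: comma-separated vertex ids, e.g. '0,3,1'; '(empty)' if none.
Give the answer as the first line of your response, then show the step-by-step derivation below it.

2,1,3

step 1: dequeue 2; queue=[1,3,6]; order=2
step 2: dequeue 1; queue=[3,6,4,5]; order=2,1
step 3: dequeue 3; queue=[6,4,5,0]; order=2,1,3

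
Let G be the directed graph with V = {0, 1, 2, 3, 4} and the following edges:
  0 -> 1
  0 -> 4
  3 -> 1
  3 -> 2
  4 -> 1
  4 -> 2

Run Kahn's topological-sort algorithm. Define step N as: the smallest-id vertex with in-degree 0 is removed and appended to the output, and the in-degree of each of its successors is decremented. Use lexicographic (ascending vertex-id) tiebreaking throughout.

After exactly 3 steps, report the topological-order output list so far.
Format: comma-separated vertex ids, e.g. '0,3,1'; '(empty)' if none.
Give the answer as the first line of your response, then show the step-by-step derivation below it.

0,3,4

step 1: output 0; order=[0]; indeg=(0,2,2,0,0)
step 2: output 3; order=[0,3]; indeg=(0,1,1,0,0)
step 3: output 4; order=[0,3,4]; indeg=(0,0,0,0,0)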